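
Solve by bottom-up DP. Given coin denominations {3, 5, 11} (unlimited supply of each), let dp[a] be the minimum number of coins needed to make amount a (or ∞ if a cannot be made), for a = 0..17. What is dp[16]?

2

 a  0  1  2  3  4  5  6  7  8  9 10 11 12 13 14 15 16 17
dp  0  -  -  1  -  1  2  -  2  3  2  1  4  3  2  3  2  3
(- denotes ∞ / unreachable)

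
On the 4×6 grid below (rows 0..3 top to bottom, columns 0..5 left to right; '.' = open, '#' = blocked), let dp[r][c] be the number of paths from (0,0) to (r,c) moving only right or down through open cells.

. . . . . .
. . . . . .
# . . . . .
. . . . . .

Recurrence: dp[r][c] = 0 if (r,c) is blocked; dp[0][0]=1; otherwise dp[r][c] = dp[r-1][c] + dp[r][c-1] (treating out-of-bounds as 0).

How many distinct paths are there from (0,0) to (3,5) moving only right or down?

50

r\c   0   1   2   3   4   5
  0   1   1   1   1   1   1
  1   1   2   3   4   5   6
  2   0   2   5   9  14  20
  3   0   2   7  16  30  50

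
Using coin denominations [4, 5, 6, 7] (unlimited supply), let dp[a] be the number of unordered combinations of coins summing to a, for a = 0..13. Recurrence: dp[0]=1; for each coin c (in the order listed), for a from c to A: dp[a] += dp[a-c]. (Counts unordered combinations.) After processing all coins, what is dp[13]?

after  coin     0     1     2     3     4     5     6     7     8     9    10    11    12    13
          4     1     0     0     0     1     0     0     0     1     0     0     0     1     0
          5     1     0     0     0     1     1     0     0     1     1     1     0     1     1
          6     1     0     0     0     1     1     1     0     1     1     2     1     2     1
          7     1     0     0     0     1     1     1     1     1     1     2     2     3     2

2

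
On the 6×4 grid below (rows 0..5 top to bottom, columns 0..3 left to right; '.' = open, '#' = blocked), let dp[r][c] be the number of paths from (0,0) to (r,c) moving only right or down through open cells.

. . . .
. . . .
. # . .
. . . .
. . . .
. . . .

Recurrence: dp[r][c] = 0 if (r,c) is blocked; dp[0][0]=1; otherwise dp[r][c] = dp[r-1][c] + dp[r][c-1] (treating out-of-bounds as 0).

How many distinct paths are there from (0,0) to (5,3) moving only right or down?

r\c   0   1   2   3
  0   1   1   1   1
  1   1   2   3   4
  2   1   0   3   7
  3   1   1   4  11
  4   1   2   6  17
  5   1   3   9  26

26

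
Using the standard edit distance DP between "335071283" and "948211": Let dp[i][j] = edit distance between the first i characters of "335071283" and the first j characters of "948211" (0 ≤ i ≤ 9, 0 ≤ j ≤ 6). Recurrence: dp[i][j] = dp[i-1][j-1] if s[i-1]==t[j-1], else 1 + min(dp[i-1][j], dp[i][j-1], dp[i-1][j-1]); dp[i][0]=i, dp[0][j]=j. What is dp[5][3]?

5

   ''  9  4  8  2  1  1
''  0  1  2  3  4  5  6
 3  1  1  2  3  4  5  6
 3  2  2  2  3  4  5  6
 5  3  3  3  3  4  5  6
 0  4  4  4  4  4  5  6
 7  5  5  5  5  5  5  6
 1  6  6  6  6  6  5  5
 2  7  7  7  7  6  6  6
 8  8  8  8  7  7  7  7
 3  9  9  9  8  8  8  8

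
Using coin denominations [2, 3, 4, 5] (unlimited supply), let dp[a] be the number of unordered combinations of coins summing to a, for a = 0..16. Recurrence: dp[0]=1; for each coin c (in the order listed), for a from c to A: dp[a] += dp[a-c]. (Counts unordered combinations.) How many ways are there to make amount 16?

17

after  coin     0     1     2     3     4     5     6     7     8     9    10    11    12    13    14    15    16
          2     1     0     1     0     1     0     1     0     1     0     1     0     1     0     1     0     1
          3     1     0     1     1     1     1     2     1     2     2     2     2     3     2     3     3     3
          4     1     0     1     1     2     1     3     2     4     3     5     4     7     5     8     7    10
          5     1     0     1     1     2     2     3     3     5     5     7     7    10    10    13    14    17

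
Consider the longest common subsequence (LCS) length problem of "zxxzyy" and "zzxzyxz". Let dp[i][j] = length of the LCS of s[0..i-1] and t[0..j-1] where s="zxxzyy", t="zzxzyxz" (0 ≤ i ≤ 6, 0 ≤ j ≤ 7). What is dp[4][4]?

3

   ''  z  z  x  z  y  x  z
''  0  0  0  0  0  0  0  0
 z  0  1  1  1  1  1  1  1
 x  0  1  1  2  2  2  2  2
 x  0  1  1  2  2  2  3  3
 z  0  1  2  2  3  3  3  4
 y  0  1  2  2  3  4  4  4
 y  0  1  2  2  3  4  4  4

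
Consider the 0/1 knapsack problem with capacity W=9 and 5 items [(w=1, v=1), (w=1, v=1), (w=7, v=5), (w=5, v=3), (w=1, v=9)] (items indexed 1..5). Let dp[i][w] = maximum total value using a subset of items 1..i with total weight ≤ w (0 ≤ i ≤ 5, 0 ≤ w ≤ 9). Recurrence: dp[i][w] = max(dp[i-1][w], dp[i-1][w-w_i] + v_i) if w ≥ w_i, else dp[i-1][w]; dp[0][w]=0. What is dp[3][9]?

i\w   0   1   2   3   4   5   6   7   8   9
  0   0   0   0   0   0   0   0   0   0   0
  1   0   1   1   1   1   1   1   1   1   1
  2   0   1   2   2   2   2   2   2   2   2
  3   0   1   2   2   2   2   2   5   6   7
  4   0   1   2   2   2   3   4   5   6   7
  5   0   9  10  11  11  11  12  13  14  15

7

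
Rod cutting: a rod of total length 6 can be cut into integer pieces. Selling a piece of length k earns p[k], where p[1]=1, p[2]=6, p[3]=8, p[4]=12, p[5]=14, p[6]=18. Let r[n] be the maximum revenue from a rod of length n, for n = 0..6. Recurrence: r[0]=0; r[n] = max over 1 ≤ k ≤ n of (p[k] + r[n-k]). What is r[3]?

   n    0    1    2    3    4    5    6
r[n]    0    1    6    8   12   14   18

8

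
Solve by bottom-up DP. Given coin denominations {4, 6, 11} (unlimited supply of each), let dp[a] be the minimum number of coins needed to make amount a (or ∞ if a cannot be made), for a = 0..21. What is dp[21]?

3

 a  0  1  2  3  4  5  6  7  8  9 10 11 12 13 14 15 16 17 18 19 20 21
dp  0  -  -  -  1  -  1  -  2  -  2  1  2  -  3  2  3  2  3  3  4  3
(- denotes ∞ / unreachable)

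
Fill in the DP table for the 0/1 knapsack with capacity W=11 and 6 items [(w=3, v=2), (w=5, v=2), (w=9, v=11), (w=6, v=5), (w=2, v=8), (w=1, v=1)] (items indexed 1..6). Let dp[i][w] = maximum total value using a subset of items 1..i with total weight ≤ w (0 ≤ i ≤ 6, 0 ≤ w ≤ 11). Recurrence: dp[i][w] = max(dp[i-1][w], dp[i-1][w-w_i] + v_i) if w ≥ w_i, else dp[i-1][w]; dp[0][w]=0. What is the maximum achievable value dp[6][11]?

19

i\w   0   1   2   3   4   5   6   7   8   9  10  11
  0   0   0   0   0   0   0   0   0   0   0   0   0
  1   0   0   0   2   2   2   2   2   2   2   2   2
  2   0   0   0   2   2   2   2   2   4   4   4   4
  3   0   0   0   2   2   2   2   2   4  11  11  11
  4   0   0   0   2   2   2   5   5   5  11  11  11
  5   0   0   8   8   8  10  10  10  13  13  13  19
  6   0   1   8   9   9  10  11  11  13  14  14  19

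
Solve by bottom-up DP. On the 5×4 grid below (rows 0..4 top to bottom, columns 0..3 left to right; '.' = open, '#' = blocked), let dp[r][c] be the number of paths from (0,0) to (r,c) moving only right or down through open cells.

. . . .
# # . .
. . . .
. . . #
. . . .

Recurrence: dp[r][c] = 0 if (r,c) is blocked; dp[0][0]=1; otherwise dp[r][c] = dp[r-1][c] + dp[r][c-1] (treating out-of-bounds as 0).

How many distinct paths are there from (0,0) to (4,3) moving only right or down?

r\c   0   1   2   3
  0   1   1   1   1
  1   0   0   1   2
  2   0   0   1   3
  3   0   0   1   0
  4   0   0   1   1

1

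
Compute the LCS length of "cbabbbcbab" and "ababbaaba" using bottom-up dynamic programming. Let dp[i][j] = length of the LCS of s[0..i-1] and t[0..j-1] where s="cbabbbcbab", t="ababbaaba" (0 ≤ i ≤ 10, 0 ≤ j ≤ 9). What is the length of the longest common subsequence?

6

   ''  a  b  a  b  b  a  a  b  a
''  0  0  0  0  0  0  0  0  0  0
 c  0  0  0  0  0  0  0  0  0  0
 b  0  0  1  1  1  1  1  1  1  1
 a  0  1  1  2  2  2  2  2  2  2
 b  0  1  2  2  3  3  3  3  3  3
 b  0  1  2  2  3  4  4  4  4  4
 b  0  1  2  2  3  4  4  4  5  5
 c  0  1  2  2  3  4  4  4  5  5
 b  0  1  2  2  3  4  4  4  5  5
 a  0  1  2  3  3  4  5  5  5  6
 b  0  1  2  3  4  4  5  5  6  6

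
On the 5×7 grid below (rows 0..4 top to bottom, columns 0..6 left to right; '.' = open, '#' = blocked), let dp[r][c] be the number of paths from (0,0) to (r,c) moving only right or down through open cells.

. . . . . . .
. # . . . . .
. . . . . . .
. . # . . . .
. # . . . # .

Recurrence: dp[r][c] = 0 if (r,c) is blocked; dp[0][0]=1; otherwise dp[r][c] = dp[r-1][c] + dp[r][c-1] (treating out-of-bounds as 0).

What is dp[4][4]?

r\c   0   1   2   3   4   5   6
  0   1   1   1   1   1   1   1
  1   1   0   1   2   3   4   5
  2   1   1   2   4   7  11  16
  3   1   2   0   4  11  22  38
  4   1   0   0   4  15   0  38

15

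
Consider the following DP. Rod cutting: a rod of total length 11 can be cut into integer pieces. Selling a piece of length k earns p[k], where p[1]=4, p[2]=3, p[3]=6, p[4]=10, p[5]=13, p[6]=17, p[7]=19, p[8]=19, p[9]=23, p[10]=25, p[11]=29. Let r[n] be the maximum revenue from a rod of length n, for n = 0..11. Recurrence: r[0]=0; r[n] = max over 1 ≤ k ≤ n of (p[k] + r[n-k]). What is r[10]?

   n    0    1    2    3    4    5    6    7    8    9   10   11
r[n]    0    4    8   12   16   20   24   28   32   36   40   44

40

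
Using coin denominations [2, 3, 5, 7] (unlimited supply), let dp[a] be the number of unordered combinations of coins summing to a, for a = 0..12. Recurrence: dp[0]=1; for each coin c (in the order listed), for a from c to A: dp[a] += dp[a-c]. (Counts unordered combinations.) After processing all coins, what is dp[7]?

after  coin     0     1     2     3     4     5     6     7     8     9    10    11    12
          2     1     0     1     0     1     0     1     0     1     0     1     0     1
          3     1     0     1     1     1     1     2     1     2     2     2     2     3
          5     1     0     1     1     1     2     2     2     3     3     4     4     5
          7     1     0     1     1     1     2     2     3     3     4     5     5     7

3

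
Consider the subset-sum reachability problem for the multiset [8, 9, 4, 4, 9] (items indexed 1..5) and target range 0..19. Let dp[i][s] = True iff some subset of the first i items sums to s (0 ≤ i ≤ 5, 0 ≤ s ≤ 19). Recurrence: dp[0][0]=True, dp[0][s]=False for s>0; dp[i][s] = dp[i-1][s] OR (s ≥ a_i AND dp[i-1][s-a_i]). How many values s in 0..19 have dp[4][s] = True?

i\s   0   1   2   3   4   5   6   7   8   9  10  11  12  13  14  15  16  17  18  19
  0   T   F   F   F   F   F   F   F   F   F   F   F   F   F   F   F   F   F   F   F
  1   T   F   F   F   F   F   F   F   T   F   F   F   F   F   F   F   F   F   F   F
  2   T   F   F   F   F   F   F   F   T   T   F   F   F   F   F   F   F   T   F   F
  3   T   F   F   F   T   F   F   F   T   T   F   F   T   T   F   F   F   T   F   F
  4   T   F   F   F   T   F   F   F   T   T   F   F   T   T   F   F   T   T   F   F
  5   T   F   F   F   T   F   F   F   T   T   F   F   T   T   F   F   T   T   T   F

8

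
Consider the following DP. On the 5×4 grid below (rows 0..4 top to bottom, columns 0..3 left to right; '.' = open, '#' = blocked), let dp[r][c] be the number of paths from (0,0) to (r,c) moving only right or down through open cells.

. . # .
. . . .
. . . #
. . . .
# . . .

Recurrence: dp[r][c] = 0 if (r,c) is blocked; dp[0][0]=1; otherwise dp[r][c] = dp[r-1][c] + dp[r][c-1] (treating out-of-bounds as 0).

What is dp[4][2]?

r\c   0   1   2   3
  0   1   1   0   0
  1   1   2   2   2
  2   1   3   5   0
  3   1   4   9   9
  4   0   4  13  22

13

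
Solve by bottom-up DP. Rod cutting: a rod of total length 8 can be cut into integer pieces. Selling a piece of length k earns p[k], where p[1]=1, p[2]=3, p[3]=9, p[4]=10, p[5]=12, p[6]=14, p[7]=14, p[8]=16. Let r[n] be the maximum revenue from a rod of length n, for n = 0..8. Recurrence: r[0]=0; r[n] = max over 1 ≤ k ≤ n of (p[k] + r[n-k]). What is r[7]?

   n    0    1    2    3    4    5    6    7    8
r[n]    0    1    3    9   10   12   18   19   21

19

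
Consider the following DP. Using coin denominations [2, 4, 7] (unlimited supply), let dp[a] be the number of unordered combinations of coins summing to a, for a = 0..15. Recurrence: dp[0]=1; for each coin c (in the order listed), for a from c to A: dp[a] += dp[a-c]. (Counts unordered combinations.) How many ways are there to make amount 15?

after  coin     0     1     2     3     4     5     6     7     8     9    10    11    12    13    14    15
          2     1     0     1     0     1     0     1     0     1     0     1     0     1     0     1     0
          4     1     0     1     0     2     0     2     0     3     0     3     0     4     0     4     0
          7     1     0     1     0     2     0     2     1     3     1     3     2     4     2     5     3

3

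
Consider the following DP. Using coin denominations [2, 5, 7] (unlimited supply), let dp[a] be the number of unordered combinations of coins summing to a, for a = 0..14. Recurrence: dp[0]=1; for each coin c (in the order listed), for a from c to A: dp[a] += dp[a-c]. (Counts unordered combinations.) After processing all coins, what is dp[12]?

after  coin     0     1     2     3     4     5     6     7     8     9    10    11    12    13    14
          2     1     0     1     0     1     0     1     0     1     0     1     0     1     0     1
          5     1     0     1     0     1     1     1     1     1     1     2     1     2     1     2
          7     1     0     1     0     1     1     1     2     1     2     2     2     3     2     4

3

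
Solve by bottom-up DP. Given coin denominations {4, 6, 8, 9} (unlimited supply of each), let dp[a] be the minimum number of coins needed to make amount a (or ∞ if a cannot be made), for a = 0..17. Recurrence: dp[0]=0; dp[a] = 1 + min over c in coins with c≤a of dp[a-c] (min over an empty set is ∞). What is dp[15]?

 a  0  1  2  3  4  5  6  7  8  9 10 11 12 13 14 15 16 17
dp  0  -  -  -  1  -  1  -  1  1  2  -  2  2  2  2  2  2
(- denotes ∞ / unreachable)

2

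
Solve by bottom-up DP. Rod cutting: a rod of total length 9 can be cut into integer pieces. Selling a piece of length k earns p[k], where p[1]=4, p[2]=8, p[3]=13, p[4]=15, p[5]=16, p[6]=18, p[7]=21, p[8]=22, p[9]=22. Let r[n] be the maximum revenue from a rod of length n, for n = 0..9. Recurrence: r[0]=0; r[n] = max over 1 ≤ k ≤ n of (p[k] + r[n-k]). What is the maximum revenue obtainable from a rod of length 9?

   n    0    1    2    3    4    5    6    7    8    9
r[n]    0    4    8   13   17   21   26   30   34   39

39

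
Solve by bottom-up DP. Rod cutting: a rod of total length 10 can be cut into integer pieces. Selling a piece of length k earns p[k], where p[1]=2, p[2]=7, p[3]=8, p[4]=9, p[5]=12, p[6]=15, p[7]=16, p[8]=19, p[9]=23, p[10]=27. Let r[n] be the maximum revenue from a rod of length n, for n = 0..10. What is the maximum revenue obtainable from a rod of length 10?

   n    0    1    2    3    4    5    6    7    8    9   10
r[n]    0    2    7    9   14   16   21   23   28   30   35

35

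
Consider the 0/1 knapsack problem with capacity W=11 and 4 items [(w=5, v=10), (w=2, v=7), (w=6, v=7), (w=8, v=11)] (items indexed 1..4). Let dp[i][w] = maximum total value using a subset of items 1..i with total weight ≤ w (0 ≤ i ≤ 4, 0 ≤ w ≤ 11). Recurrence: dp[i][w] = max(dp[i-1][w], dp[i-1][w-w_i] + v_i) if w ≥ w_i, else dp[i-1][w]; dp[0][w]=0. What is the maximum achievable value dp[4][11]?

18

i\w   0   1   2   3   4   5   6   7   8   9  10  11
  0   0   0   0   0   0   0   0   0   0   0   0   0
  1   0   0   0   0   0  10  10  10  10  10  10  10
  2   0   0   7   7   7  10  10  17  17  17  17  17
  3   0   0   7   7   7  10  10  17  17  17  17  17
  4   0   0   7   7   7  10  10  17  17  17  18  18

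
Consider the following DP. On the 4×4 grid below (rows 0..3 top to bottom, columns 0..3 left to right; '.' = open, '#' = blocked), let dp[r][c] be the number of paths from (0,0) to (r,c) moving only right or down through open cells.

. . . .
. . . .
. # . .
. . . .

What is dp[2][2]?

r\c   0   1   2   3
  0   1   1   1   1
  1   1   2   3   4
  2   1   0   3   7
  3   1   1   4  11

3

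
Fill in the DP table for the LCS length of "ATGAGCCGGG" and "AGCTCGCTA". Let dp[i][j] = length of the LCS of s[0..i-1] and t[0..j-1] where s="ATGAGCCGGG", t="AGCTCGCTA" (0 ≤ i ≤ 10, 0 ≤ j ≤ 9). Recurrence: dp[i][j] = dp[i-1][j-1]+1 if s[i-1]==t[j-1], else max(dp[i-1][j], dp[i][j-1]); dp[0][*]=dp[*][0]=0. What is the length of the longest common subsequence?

5

   ''  A  G  C  T  C  G  C  T  A
''  0  0  0  0  0  0  0  0  0  0
 A  0  1  1  1  1  1  1  1  1  1
 T  0  1  1  1  2  2  2  2  2  2
 G  0  1  2  2  2  2  3  3  3  3
 A  0  1  2  2  2  2  3  3  3  4
 G  0  1  2  2  2  2  3  3  3  4
 C  0  1  2  3  3  3  3  4  4  4
 C  0  1  2  3  3  4  4  4  4  4
 G  0  1  2  3  3  4  5  5  5  5
 G  0  1  2  3  3  4  5  5  5  5
 G  0  1  2  3  3  4  5  5  5  5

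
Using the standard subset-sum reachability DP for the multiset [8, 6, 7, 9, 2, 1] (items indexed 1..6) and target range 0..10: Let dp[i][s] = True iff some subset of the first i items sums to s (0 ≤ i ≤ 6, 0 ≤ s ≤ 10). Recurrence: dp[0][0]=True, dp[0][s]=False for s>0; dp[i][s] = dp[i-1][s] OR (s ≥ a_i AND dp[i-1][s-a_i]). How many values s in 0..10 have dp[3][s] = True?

4

i\s   0   1   2   3   4   5   6   7   8   9  10
  0   T   F   F   F   F   F   F   F   F   F   F
  1   T   F   F   F   F   F   F   F   T   F   F
  2   T   F   F   F   F   F   T   F   T   F   F
  3   T   F   F   F   F   F   T   T   T   F   F
  4   T   F   F   F   F   F   T   T   T   T   F
  5   T   F   T   F   F   F   T   T   T   T   T
  6   T   T   T   T   F   F   T   T   T   T   T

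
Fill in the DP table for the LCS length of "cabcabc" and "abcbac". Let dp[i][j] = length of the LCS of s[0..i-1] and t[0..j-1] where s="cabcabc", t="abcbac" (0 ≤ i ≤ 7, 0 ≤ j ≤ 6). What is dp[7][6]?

5

   ''  a  b  c  b  a  c
''  0  0  0  0  0  0  0
 c  0  0  0  1  1  1  1
 a  0  1  1  1  1  2  2
 b  0  1  2  2  2  2  2
 c  0  1  2  3  3  3  3
 a  0  1  2  3  3  4  4
 b  0  1  2  3  4  4  4
 c  0  1  2  3  4  4  5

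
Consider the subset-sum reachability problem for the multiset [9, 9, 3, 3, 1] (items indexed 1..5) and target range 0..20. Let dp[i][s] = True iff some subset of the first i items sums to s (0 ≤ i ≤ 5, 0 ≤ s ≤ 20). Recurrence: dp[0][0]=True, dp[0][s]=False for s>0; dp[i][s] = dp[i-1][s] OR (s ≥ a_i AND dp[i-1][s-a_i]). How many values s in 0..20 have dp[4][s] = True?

i\s   0   1   2   3   4   5   6   7   8   9  10  11  12  13  14  15  16  17  18  19  20
  0   T   F   F   F   F   F   F   F   F   F   F   F   F   F   F   F   F   F   F   F   F
  1   T   F   F   F   F   F   F   F   F   T   F   F   F   F   F   F   F   F   F   F   F
  2   T   F   F   F   F   F   F   F   F   T   F   F   F   F   F   F   F   F   T   F   F
  3   T   F   F   T   F   F   F   F   F   T   F   F   T   F   F   F   F   F   T   F   F
  4   T   F   F   T   F   F   T   F   F   T   F   F   T   F   F   T   F   F   T   F   F
  5   T   T   F   T   T   F   T   T   F   T   T   F   T   T   F   T   T   F   T   T   F

7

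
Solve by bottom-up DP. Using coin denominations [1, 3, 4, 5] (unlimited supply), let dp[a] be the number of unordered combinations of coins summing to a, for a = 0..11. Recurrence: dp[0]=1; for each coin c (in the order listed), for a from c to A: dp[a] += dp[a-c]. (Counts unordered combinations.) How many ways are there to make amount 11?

after  coin     0     1     2     3     4     5     6     7     8     9    10    11
          1     1     1     1     1     1     1     1     1     1     1     1     1
          3     1     1     1     2     2     2     3     3     3     4     4     4
          4     1     1     1     2     3     3     4     5     6     7     8     9
          5     1     1     1     2     3     4     5     6     8    10    12    14

14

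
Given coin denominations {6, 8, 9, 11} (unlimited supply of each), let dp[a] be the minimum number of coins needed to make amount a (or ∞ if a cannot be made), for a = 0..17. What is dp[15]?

 a  0  1  2  3  4  5  6  7  8  9 10 11 12 13 14 15 16 17
dp  0  -  -  -  -  -  1  -  1  1  -  1  2  -  2  2  2  2
(- denotes ∞ / unreachable)

2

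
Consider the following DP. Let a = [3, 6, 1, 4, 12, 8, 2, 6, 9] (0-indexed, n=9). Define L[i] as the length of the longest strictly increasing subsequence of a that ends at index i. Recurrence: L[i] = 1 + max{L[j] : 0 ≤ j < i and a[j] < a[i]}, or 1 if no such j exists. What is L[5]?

   i    0    1    2    3    4    5    6    7    8
a[i]    3    6    1    4   12    8    2    6    9
L[i]    1    2    1    2    3    3    2    3    4

3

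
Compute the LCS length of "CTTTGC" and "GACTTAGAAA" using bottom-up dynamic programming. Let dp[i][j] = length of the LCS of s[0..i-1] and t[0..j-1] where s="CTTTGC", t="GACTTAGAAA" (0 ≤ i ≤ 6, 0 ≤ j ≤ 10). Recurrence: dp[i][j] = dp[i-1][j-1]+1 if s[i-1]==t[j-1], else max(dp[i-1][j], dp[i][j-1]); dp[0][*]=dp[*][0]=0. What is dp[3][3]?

   ''  G  A  C  T  T  A  G  A  A  A
''  0  0  0  0  0  0  0  0  0  0  0
 C  0  0  0  1  1  1  1  1  1  1  1
 T  0  0  0  1  2  2  2  2  2  2  2
 T  0  0  0  1  2  3  3  3  3  3  3
 T  0  0  0  1  2  3  3  3  3  3  3
 G  0  1  1  1  2  3  3  4  4  4  4
 C  0  1  1  2  2  3  3  4  4  4  4

1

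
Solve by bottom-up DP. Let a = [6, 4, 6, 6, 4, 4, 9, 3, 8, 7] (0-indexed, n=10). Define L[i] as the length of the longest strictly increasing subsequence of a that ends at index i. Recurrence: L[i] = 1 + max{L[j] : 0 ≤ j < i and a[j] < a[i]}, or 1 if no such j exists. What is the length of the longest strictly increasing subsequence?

   i    0    1    2    3    4    5    6    7    8    9
a[i]    6    4    6    6    4    4    9    3    8    7
L[i]    1    1    2    2    1    1    3    1    3    3

3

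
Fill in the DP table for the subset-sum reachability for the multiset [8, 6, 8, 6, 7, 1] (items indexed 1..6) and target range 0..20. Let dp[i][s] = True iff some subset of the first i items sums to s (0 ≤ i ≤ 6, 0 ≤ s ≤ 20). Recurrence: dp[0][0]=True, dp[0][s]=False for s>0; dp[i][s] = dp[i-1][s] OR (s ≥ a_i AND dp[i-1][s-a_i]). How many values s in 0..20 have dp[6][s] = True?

14

i\s   0   1   2   3   4   5   6   7   8   9  10  11  12  13  14  15  16  17  18  19  20
  0   T   F   F   F   F   F   F   F   F   F   F   F   F   F   F   F   F   F   F   F   F
  1   T   F   F   F   F   F   F   F   T   F   F   F   F   F   F   F   F   F   F   F   F
  2   T   F   F   F   F   F   T   F   T   F   F   F   F   F   T   F   F   F   F   F   F
  3   T   F   F   F   F   F   T   F   T   F   F   F   F   F   T   F   T   F   F   F   F
  4   T   F   F   F   F   F   T   F   T   F   F   F   T   F   T   F   T   F   F   F   T
  5   T   F   F   F   F   F   T   T   T   F   F   F   T   T   T   T   T   F   F   T   T
  6   T   T   F   F   F   F   T   T   T   T   F   F   T   T   T   T   T   T   F   T   T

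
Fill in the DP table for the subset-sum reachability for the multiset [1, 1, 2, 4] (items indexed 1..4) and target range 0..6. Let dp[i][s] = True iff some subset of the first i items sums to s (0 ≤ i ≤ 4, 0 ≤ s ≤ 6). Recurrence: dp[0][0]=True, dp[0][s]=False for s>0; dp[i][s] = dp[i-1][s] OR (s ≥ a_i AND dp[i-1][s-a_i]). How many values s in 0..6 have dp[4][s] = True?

7

i\s   0   1   2   3   4   5   6
  0   T   F   F   F   F   F   F
  1   T   T   F   F   F   F   F
  2   T   T   T   F   F   F   F
  3   T   T   T   T   T   F   F
  4   T   T   T   T   T   T   T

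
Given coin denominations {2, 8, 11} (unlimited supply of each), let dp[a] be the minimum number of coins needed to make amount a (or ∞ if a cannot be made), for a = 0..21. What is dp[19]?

2

 a  0  1  2  3  4  5  6  7  8  9 10 11 12 13 14 15 16 17 18 19 20 21
dp  0  -  1  -  2  -  3  -  1  -  2  1  3  2  4  3  2  4  3  2  4  3
(- denotes ∞ / unreachable)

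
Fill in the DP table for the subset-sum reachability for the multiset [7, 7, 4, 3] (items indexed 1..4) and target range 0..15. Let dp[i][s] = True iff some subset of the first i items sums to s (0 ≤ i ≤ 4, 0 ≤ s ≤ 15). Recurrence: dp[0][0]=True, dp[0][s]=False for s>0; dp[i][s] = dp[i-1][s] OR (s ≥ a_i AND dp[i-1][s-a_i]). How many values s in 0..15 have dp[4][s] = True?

7

i\s   0   1   2   3   4   5   6   7   8   9  10  11  12  13  14  15
  0   T   F   F   F   F   F   F   F   F   F   F   F   F   F   F   F
  1   T   F   F   F   F   F   F   T   F   F   F   F   F   F   F   F
  2   T   F   F   F   F   F   F   T   F   F   F   F   F   F   T   F
  3   T   F   F   F   T   F   F   T   F   F   F   T   F   F   T   F
  4   T   F   F   T   T   F   F   T   F   F   T   T   F   F   T   F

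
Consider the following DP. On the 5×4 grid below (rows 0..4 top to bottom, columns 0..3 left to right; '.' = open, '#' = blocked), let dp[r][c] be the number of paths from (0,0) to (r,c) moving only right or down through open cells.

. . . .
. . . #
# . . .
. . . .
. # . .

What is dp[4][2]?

7

r\c   0   1   2   3
  0   1   1   1   1
  1   1   2   3   0
  2   0   2   5   5
  3   0   2   7  12
  4   0   0   7  19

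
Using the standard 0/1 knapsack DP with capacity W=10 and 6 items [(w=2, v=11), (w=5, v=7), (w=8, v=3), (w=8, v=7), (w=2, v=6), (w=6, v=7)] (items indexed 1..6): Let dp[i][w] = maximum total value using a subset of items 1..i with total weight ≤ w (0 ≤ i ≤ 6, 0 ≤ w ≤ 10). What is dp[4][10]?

i\w   0   1   2   3   4   5   6   7   8   9  10
  0   0   0   0   0   0   0   0   0   0   0   0
  1   0   0  11  11  11  11  11  11  11  11  11
  2   0   0  11  11  11  11  11  18  18  18  18
  3   0   0  11  11  11  11  11  18  18  18  18
  4   0   0  11  11  11  11  11  18  18  18  18
  5   0   0  11  11  17  17  17  18  18  24  24
  6   0   0  11  11  17  17  17  18  18  24  24

18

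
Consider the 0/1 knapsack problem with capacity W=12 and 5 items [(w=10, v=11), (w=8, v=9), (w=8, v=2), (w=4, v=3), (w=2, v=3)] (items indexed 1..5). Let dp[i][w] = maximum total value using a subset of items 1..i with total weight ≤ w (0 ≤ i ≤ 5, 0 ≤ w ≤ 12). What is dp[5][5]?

i\w   0   1   2   3   4   5   6   7   8   9  10  11  12
  0   0   0   0   0   0   0   0   0   0   0   0   0   0
  1   0   0   0   0   0   0   0   0   0   0  11  11  11
  2   0   0   0   0   0   0   0   0   9   9  11  11  11
  3   0   0   0   0   0   0   0   0   9   9  11  11  11
  4   0   0   0   0   3   3   3   3   9   9  11  11  12
  5   0   0   3   3   3   3   6   6   9   9  12  12  14

3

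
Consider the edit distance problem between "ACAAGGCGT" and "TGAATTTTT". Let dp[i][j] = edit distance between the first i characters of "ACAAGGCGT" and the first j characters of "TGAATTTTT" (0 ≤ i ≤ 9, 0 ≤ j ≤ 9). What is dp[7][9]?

7

   ''  T  G  A  A  T  T  T  T  T
''  0  1  2  3  4  5  6  7  8  9
 A  1  1  2  2  3  4  5  6  7  8
 C  2  2  2  3  3  4  5  6  7  8
 A  3  3  3  2  3  4  5  6  7  8
 A  4  4  4  3  2  3  4  5  6  7
 G  5  5  4  4  3  3  4  5  6  7
 G  6  6  5  5  4  4  4  5  6  7
 C  7  7  6  6  5  5  5  5  6  7
 G  8  8  7  7  6  6  6  6  6  7
 T  9  8  8  8  7  6  6  6  6  6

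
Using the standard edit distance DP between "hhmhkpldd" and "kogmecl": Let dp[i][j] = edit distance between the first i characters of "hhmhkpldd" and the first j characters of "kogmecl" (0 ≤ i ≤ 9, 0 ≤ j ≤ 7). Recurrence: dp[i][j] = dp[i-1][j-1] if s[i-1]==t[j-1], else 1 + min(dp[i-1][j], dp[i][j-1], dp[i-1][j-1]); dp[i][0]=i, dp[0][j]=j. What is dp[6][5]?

6

   ''  k  o  g  m  e  c  l
''  0  1  2  3  4  5  6  7
 h  1  1  2  3  4  5  6  7
 h  2  2  2  3  4  5  6  7
 m  3  3  3  3  3  4  5  6
 h  4  4  4  4  4  4  5  6
 k  5  4  5  5  5  5  5  6
 p  6  5  5  6  6  6  6  6
 l  7  6  6  6  7  7  7  6
 d  8  7  7  7  7  8  8  7
 d  9  8  8  8  8  8  9  8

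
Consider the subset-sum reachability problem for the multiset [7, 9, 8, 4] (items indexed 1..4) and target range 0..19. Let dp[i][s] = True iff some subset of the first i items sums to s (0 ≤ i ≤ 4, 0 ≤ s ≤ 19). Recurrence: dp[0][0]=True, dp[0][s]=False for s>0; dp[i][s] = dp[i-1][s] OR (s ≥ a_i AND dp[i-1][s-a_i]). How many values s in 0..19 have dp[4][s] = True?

i\s   0   1   2   3   4   5   6   7   8   9  10  11  12  13  14  15  16  17  18  19
  0   T   F   F   F   F   F   F   F   F   F   F   F   F   F   F   F   F   F   F   F
  1   T   F   F   F   F   F   F   T   F   F   F   F   F   F   F   F   F   F   F   F
  2   T   F   F   F   F   F   F   T   F   T   F   F   F   F   F   F   T   F   F   F
  3   T   F   F   F   F   F   F   T   T   T   F   F   F   F   F   T   T   T   F   F
  4   T   F   F   F   T   F   F   T   T   T   F   T   T   T   F   T   T   T   F   T

12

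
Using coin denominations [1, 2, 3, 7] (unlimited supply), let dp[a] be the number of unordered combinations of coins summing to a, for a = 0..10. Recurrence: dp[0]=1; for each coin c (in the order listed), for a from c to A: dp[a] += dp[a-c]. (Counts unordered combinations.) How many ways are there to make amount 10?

after  coin     0     1     2     3     4     5     6     7     8     9    10
          1     1     1     1     1     1     1     1     1     1     1     1
          2     1     1     2     2     3     3     4     4     5     5     6
          3     1     1     2     3     4     5     7     8    10    12    14
          7     1     1     2     3     4     5     7     9    11    14    17

17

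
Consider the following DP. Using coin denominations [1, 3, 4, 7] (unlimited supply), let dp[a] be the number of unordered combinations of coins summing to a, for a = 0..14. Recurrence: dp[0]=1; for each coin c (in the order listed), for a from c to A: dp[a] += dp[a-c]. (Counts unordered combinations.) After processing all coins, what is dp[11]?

after  coin     0     1     2     3     4     5     6     7     8     9    10    11    12    13    14
          1     1     1     1     1     1     1     1     1     1     1     1     1     1     1     1
          3     1     1     1     2     2     2     3     3     3     4     4     4     5     5     5
          4     1     1     1     2     3     3     4     5     6     7     8     9    11    12    13
          7     1     1     1     2     3     3     4     6     7     8    10    12    14    16    19

12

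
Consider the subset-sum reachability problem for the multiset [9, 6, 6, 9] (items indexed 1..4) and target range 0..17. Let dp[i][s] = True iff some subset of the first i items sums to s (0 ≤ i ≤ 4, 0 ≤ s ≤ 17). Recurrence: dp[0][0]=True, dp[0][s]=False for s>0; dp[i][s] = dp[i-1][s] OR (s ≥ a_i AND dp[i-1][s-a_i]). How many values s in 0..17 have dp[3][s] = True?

i\s   0   1   2   3   4   5   6   7   8   9  10  11  12  13  14  15  16  17
  0   T   F   F   F   F   F   F   F   F   F   F   F   F   F   F   F   F   F
  1   T   F   F   F   F   F   F   F   F   T   F   F   F   F   F   F   F   F
  2   T   F   F   F   F   F   T   F   F   T   F   F   F   F   F   T   F   F
  3   T   F   F   F   F   F   T   F   F   T   F   F   T   F   F   T   F   F
  4   T   F   F   F   F   F   T   F   F   T   F   F   T   F   F   T   F   F

5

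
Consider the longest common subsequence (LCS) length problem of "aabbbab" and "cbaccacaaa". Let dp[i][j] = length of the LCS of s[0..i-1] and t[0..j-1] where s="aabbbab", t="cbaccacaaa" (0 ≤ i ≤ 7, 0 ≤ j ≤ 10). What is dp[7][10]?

   ''  c  b  a  c  c  a  c  a  a  a
''  0  0  0  0  0  0  0  0  0  0  0
 a  0  0  0  1  1  1  1  1  1  1  1
 a  0  0  0  1  1  1  2  2  2  2  2
 b  0  0  1  1  1  1  2  2  2  2  2
 b  0  0  1  1  1  1  2  2  2  2  2
 b  0  0  1  1  1  1  2  2  2  2  2
 a  0  0  1  2  2  2  2  2  3  3  3
 b  0  0  1  2  2  2  2  2  3  3  3

3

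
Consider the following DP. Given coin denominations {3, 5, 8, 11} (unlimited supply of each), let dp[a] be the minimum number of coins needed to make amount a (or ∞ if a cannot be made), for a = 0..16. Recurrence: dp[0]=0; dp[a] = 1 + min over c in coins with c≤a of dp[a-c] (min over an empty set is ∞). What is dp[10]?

 a  0  1  2  3  4  5  6  7  8  9 10 11 12 13 14 15 16
dp  0  -  -  1  -  1  2  -  1  3  2  1  4  2  2  3  2
(- denotes ∞ / unreachable)

2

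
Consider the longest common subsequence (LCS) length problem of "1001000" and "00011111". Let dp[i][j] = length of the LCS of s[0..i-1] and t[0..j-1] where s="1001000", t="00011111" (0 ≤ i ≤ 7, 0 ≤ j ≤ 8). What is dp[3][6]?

2

   ''  0  0  0  1  1  1  1  1
''  0  0  0  0  0  0  0  0  0
 1  0  0  0  0  1  1  1  1  1
 0  0  1  1  1  1  1  1  1  1
 0  0  1  2  2  2  2  2  2  2
 1  0  1  2  2  3  3  3  3  3
 0  0  1  2  3  3  3  3  3  3
 0  0  1  2  3  3  3  3  3  3
 0  0  1  2  3  3  3  3  3  3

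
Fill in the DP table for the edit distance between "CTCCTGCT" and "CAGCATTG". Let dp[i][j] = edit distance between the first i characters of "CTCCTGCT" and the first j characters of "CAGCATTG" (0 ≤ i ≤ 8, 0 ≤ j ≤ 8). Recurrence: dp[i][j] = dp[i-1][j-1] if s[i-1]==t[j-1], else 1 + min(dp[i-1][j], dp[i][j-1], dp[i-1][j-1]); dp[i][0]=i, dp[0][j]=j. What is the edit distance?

6

   ''  C  A  G  C  A  T  T  G
''  0  1  2  3  4  5  6  7  8
 C  1  0  1  2  3  4  5  6  7
 T  2  1  1  2  3  4  4  5  6
 C  3  2  2  2  2  3  4  5  6
 C  4  3  3  3  2  3  4  5  6
 T  5  4  4  4  3  3  3  4  5
 G  6  5  5  4  4  4  4  4  4
 C  7  6  6  5  4  5  5  5  5
 T  8  7  7  6  5  5  5  5  6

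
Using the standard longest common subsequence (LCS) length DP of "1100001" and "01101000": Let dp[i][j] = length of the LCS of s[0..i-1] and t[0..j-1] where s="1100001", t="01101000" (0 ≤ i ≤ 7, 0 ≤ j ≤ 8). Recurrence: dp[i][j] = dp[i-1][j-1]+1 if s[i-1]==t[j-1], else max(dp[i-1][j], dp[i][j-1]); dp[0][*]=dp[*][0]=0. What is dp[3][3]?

2

   ''  0  1  1  0  1  0  0  0
''  0  0  0  0  0  0  0  0  0
 1  0  0  1  1  1  1  1  1  1
 1  0  0  1  2  2  2  2  2  2
 0  0  1  1  2  3  3  3  3  3
 0  0  1  1  2  3  3  4  4  4
 0  0  1  1  2  3  3  4  5  5
 0  0  1  1  2  3  3  4  5  6
 1  0  1  2  2  3  4  4  5  6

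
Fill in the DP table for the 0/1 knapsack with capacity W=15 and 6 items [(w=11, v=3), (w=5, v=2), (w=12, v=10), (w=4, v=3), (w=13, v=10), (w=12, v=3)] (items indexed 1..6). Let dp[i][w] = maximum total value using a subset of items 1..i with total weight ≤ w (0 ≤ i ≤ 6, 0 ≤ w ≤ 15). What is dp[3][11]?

3

i\w   0   1   2   3   4   5   6   7   8   9  10  11  12  13  14  15
  0   0   0   0   0   0   0   0   0   0   0   0   0   0   0   0   0
  1   0   0   0   0   0   0   0   0   0   0   0   3   3   3   3   3
  2   0   0   0   0   0   2   2   2   2   2   2   3   3   3   3   3
  3   0   0   0   0   0   2   2   2   2   2   2   3  10  10  10  10
  4   0   0   0   0   3   3   3   3   3   5   5   5  10  10  10  10
  5   0   0   0   0   3   3   3   3   3   5   5   5  10  10  10  10
  6   0   0   0   0   3   3   3   3   3   5   5   5  10  10  10  10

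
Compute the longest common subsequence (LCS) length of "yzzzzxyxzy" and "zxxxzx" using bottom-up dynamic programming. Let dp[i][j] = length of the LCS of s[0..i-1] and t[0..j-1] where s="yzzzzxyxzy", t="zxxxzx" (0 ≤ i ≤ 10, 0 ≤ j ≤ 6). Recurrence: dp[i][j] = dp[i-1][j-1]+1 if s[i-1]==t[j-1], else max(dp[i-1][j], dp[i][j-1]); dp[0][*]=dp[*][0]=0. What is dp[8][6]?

3

   ''  z  x  x  x  z  x
''  0  0  0  0  0  0  0
 y  0  0  0  0  0  0  0
 z  0  1  1  1  1  1  1
 z  0  1  1  1  1  2  2
 z  0  1  1  1  1  2  2
 z  0  1  1  1  1  2  2
 x  0  1  2  2  2  2  3
 y  0  1  2  2  2  2  3
 x  0  1  2  3  3  3  3
 z  0  1  2  3  3  4  4
 y  0  1  2  3  3  4  4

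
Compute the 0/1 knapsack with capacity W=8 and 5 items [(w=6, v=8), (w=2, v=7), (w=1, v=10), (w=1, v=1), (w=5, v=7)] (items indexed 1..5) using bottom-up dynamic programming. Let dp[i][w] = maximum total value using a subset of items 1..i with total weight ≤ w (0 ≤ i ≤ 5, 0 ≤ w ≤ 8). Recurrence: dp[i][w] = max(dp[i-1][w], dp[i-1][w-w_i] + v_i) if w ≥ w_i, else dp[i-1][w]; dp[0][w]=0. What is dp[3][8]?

18

i\w   0   1   2   3   4   5   6   7   8
  0   0   0   0   0   0   0   0   0   0
  1   0   0   0   0   0   0   8   8   8
  2   0   0   7   7   7   7   8   8  15
  3   0  10  10  17  17  17  17  18  18
  4   0  10  11  17  18  18  18  18  19
  5   0  10  11  17  18  18  18  18  24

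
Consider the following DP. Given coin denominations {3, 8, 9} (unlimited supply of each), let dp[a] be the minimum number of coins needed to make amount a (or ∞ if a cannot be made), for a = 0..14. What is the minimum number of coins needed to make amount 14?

3

 a  0  1  2  3  4  5  6  7  8  9 10 11 12 13 14
dp  0  -  -  1  -  -  2  -  1  1  -  2  2  -  3
(- denotes ∞ / unreachable)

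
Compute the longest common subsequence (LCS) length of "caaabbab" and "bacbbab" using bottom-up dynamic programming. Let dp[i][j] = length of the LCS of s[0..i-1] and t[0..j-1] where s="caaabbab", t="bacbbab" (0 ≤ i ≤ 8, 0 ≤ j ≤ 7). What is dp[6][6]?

3

   ''  b  a  c  b  b  a  b
''  0  0  0  0  0  0  0  0
 c  0  0  0  1  1  1  1  1
 a  0  0  1  1  1  1  2  2
 a  0  0  1  1  1  1  2  2
 a  0  0  1  1  1  1  2  2
 b  0  1  1  1  2  2  2  3
 b  0  1  1  1  2  3  3  3
 a  0  1  2  2  2  3  4  4
 b  0  1  2  2  3  3  4  5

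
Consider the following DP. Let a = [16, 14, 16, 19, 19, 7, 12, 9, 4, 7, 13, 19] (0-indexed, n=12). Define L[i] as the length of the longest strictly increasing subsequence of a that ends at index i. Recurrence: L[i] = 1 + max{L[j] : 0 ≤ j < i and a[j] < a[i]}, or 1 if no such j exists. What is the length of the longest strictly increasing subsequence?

   i    0    1    2    3    4    5    6    7    8    9   10   11
a[i]   16   14   16   19   19    7   12    9    4    7   13   19
L[i]    1    1    2    3    3    1    2    2    1    2    3    4

4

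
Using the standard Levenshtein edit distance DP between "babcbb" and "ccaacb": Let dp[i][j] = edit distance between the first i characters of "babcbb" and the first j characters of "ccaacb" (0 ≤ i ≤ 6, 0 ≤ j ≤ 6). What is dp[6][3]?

   ''  c  c  a  a  c  b
''  0  1  2  3  4  5  6
 b  1  1  2  3  4  5  5
 a  2  2  2  2  3  4  5
 b  3  3  3  3  3  4  4
 c  4  3  3  4  4  3  4
 b  5  4  4  4  5  4  3
 b  6  5  5  5  5  5  4

5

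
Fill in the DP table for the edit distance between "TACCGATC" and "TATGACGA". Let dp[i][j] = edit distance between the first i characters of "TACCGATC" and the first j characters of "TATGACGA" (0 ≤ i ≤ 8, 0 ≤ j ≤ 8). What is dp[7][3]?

4

   ''  T  A  T  G  A  C  G  A
''  0  1  2  3  4  5  6  7  8
 T  1  0  1  2  3  4  5  6  7
 A  2  1  0  1  2  3  4  5  6
 C  3  2  1  1  2  3  3  4  5
 C  4  3  2  2  2  3  3  4  5
 G  5  4  3  3  2  3  4  3  4
 A  6  5  4  4  3  2  3  4  3
 T  7  6  5  4  4  3  3  4  4
 C  8  7  6  5  5  4  3  4  5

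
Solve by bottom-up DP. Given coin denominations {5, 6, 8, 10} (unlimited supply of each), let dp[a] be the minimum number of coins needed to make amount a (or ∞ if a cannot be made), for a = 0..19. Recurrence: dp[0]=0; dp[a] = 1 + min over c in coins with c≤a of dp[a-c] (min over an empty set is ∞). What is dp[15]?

2

 a  0  1  2  3  4  5  6  7  8  9 10 11 12 13 14 15 16 17 18 19
dp  0  -  -  -  -  1  1  -  1  -  1  2  2  2  2  2  2  3  2  3
(- denotes ∞ / unreachable)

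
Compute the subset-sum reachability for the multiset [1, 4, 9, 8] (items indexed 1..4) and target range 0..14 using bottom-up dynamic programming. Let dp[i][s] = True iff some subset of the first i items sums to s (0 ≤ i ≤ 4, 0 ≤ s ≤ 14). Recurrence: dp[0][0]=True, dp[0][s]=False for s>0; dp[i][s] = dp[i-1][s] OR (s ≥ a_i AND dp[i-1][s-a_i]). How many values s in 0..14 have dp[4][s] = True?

10

i\s   0   1   2   3   4   5   6   7   8   9  10  11  12  13  14
  0   T   F   F   F   F   F   F   F   F   F   F   F   F   F   F
  1   T   T   F   F   F   F   F   F   F   F   F   F   F   F   F
  2   T   T   F   F   T   T   F   F   F   F   F   F   F   F   F
  3   T   T   F   F   T   T   F   F   F   T   T   F   F   T   T
  4   T   T   F   F   T   T   F   F   T   T   T   F   T   T   T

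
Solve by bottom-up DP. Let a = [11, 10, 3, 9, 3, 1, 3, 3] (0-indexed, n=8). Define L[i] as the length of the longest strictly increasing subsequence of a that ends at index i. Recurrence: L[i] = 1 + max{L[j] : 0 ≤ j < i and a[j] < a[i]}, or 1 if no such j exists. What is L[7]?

   i    0    1    2    3    4    5    6    7
a[i]   11   10    3    9    3    1    3    3
L[i]    1    1    1    2    1    1    2    2

2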